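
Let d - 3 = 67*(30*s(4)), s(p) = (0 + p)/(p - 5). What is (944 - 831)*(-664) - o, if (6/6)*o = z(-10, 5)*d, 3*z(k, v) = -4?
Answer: -85748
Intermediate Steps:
z(k, v) = -4/3 (z(k, v) = (1/3)*(-4) = -4/3)
s(p) = p/(-5 + p)
d = -8037 (d = 3 + 67*(30*(4/(-5 + 4))) = 3 + 67*(30*(4/(-1))) = 3 + 67*(30*(4*(-1))) = 3 + 67*(30*(-4)) = 3 + 67*(-120) = 3 - 8040 = -8037)
o = 10716 (o = -4/3*(-8037) = 10716)
(944 - 831)*(-664) - o = (944 - 831)*(-664) - 1*10716 = 113*(-664) - 10716 = -75032 - 10716 = -85748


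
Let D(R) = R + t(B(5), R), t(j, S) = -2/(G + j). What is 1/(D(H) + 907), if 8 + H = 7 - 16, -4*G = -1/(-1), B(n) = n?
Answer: 19/16902 ≈ 0.0011241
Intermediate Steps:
G = -1/4 (G = -(-1)/(4*(-1)) = -(-1)*(-1)/4 = -1/4*1 = -1/4 ≈ -0.25000)
H = -17 (H = -8 + (7 - 16) = -8 - 9 = -17)
t(j, S) = -2/(-1/4 + j)
D(R) = -8/19 + R (D(R) = R - 8/(-1 + 4*5) = R - 8/(-1 + 20) = R - 8/19 = -8/19 + R)
1/(D(H) + 907) = 1/((-8/19 - 17) + 907) = 1/(-331/19 + 907) = 1/(16902/19) = 19/16902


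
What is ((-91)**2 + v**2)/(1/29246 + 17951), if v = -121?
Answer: 670376812/524994947 ≈ 1.2769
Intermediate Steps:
((-91)**2 + v**2)/(1/29246 + 17951) = ((-91)**2 + (-121)**2)/(1/29246 + 17951) = (8281 + 14641)/(1/29246 + 17951) = 22922/(524994947/29246) = 22922*(29246/524994947) = 670376812/524994947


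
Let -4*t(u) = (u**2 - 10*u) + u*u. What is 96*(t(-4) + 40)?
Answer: 2112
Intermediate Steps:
t(u) = -u**2/2 + 5*u/2 (t(u) = -((u**2 - 10*u) + u*u)/4 = -((u**2 - 10*u) + u**2)/4 = -(-10*u + 2*u**2)/4 = -u**2/2 + 5*u/2)
96*(t(-4) + 40) = 96*((1/2)*(-4)*(5 - 1*(-4)) + 40) = 96*((1/2)*(-4)*(5 + 4) + 40) = 96*((1/2)*(-4)*9 + 40) = 96*(-18 + 40) = 96*22 = 2112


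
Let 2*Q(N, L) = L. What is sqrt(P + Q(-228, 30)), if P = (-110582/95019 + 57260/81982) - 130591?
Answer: 2*I*sqrt(495225335111761965131346)/3894923829 ≈ 361.35*I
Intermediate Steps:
Q(N, L) = L/2
P = -508643810225731/3894923829 (P = (-110582*1/95019 + 57260*(1/81982)) - 130591 = (-110582/95019 + 28630/40991) - 130591 = -1812472792/3894923829 - 130591 = -508643810225731/3894923829 ≈ -1.3059e+5)
sqrt(P + Q(-228, 30)) = sqrt(-508643810225731/3894923829 + (1/2)*30) = sqrt(-508643810225731/3894923829 + 15) = sqrt(-508585386368296/3894923829) = 2*I*sqrt(495225335111761965131346)/3894923829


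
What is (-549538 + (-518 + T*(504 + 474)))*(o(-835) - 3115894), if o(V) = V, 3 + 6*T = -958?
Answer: 2202589267571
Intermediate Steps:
T = -961/6 (T = -1/2 + (1/6)*(-958) = -1/2 - 479/3 = -961/6 ≈ -160.17)
(-549538 + (-518 + T*(504 + 474)))*(o(-835) - 3115894) = (-549538 + (-518 - 961*(504 + 474)/6))*(-835 - 3115894) = (-549538 + (-518 - 961/6*978))*(-3116729) = (-549538 + (-518 - 156643))*(-3116729) = (-549538 - 157161)*(-3116729) = -706699*(-3116729) = 2202589267571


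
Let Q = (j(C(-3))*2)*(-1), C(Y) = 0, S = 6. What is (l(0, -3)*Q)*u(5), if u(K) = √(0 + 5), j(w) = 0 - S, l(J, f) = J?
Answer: 0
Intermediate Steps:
j(w) = -6 (j(w) = 0 - 1*6 = 0 - 6 = -6)
u(K) = √5
Q = 12 (Q = -6*2*(-1) = -12*(-1) = 12)
(l(0, -3)*Q)*u(5) = (0*12)*√5 = 0*√5 = 0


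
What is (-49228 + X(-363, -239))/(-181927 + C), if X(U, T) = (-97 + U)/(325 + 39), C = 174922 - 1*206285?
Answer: 4479863/19409390 ≈ 0.23081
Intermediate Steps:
C = -31363 (C = 174922 - 206285 = -31363)
X(U, T) = -97/364 + U/364 (X(U, T) = (-97 + U)/364 = (-97 + U)*(1/364) = -97/364 + U/364)
(-49228 + X(-363, -239))/(-181927 + C) = (-49228 + (-97/364 + (1/364)*(-363)))/(-181927 - 31363) = (-49228 + (-97/364 - 363/364))/(-213290) = (-49228 - 115/91)*(-1/213290) = -4479863/91*(-1/213290) = 4479863/19409390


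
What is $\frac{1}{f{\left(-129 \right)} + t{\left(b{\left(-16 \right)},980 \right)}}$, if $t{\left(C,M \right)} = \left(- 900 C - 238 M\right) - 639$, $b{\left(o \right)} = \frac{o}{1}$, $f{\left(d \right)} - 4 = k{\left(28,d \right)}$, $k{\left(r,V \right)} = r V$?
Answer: $- \frac{1}{223087} \approx -4.4826 \cdot 10^{-6}$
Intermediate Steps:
$k{\left(r,V \right)} = V r$
$f{\left(d \right)} = 4 + 28 d$ ($f{\left(d \right)} = 4 + d 28 = 4 + 28 d$)
$b{\left(o \right)} = o$ ($b{\left(o \right)} = o 1 = o$)
$t{\left(C,M \right)} = -639 - 900 C - 238 M$
$\frac{1}{f{\left(-129 \right)} + t{\left(b{\left(-16 \right)},980 \right)}} = \frac{1}{\left(4 + 28 \left(-129\right)\right) - 219479} = \frac{1}{\left(4 - 3612\right) - 219479} = \frac{1}{-3608 - 219479} = \frac{1}{-223087} = - \frac{1}{223087}$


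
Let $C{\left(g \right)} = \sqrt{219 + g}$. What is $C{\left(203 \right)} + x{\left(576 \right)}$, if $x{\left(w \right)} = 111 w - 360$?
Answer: $63576 + \sqrt{422} \approx 63597.0$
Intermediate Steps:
$x{\left(w \right)} = -360 + 111 w$
$C{\left(203 \right)} + x{\left(576 \right)} = \sqrt{219 + 203} + \left(-360 + 111 \cdot 576\right) = \sqrt{422} + \left(-360 + 63936\right) = \sqrt{422} + 63576 = 63576 + \sqrt{422}$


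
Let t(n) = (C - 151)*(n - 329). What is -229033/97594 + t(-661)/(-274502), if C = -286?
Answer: -7506579199/1913553442 ≈ -3.9228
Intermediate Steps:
t(n) = 143773 - 437*n (t(n) = (-286 - 151)*(n - 329) = -437*(-329 + n) = 143773 - 437*n)
-229033/97594 + t(-661)/(-274502) = -229033/97594 + (143773 - 437*(-661))/(-274502) = -229033*1/97594 + (143773 + 288857)*(-1/274502) = -32719/13942 + 432630*(-1/274502) = -32719/13942 - 216315/137251 = -7506579199/1913553442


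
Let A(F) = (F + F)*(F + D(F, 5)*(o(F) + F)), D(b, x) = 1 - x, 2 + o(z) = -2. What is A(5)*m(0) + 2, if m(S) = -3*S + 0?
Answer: 2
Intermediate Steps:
o(z) = -4 (o(z) = -2 - 2 = -4)
m(S) = -3*S
A(F) = 2*F*(16 - 3*F) (A(F) = (F + F)*(F + (1 - 1*5)*(-4 + F)) = (2*F)*(F + (1 - 5)*(-4 + F)) = (2*F)*(F - 4*(-4 + F)) = (2*F)*(F + (16 - 4*F)) = (2*F)*(16 - 3*F) = 2*F*(16 - 3*F))
A(5)*m(0) + 2 = (2*5*(16 - 3*5))*(-3*0) + 2 = (2*5*(16 - 15))*0 + 2 = (2*5*1)*0 + 2 = 10*0 + 2 = 0 + 2 = 2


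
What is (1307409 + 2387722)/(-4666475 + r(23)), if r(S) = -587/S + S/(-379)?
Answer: -32210456927/40677885577 ≈ -0.79184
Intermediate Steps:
r(S) = -587/S - S/379 (r(S) = -587/S + S*(-1/379) = -587/S - S/379)
(1307409 + 2387722)/(-4666475 + r(23)) = (1307409 + 2387722)/(-4666475 + (-587/23 - 1/379*23)) = 3695131/(-4666475 + (-587*1/23 - 23/379)) = 3695131/(-4666475 + (-587/23 - 23/379)) = 3695131/(-4666475 - 223002/8717) = 3695131/(-40677885577/8717) = 3695131*(-8717/40677885577) = -32210456927/40677885577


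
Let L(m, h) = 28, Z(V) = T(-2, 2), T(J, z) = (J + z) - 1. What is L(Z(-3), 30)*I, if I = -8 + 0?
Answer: -224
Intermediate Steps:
T(J, z) = -1 + J + z
Z(V) = -1 (Z(V) = -1 - 2 + 2 = -1)
I = -8
L(Z(-3), 30)*I = 28*(-8) = -224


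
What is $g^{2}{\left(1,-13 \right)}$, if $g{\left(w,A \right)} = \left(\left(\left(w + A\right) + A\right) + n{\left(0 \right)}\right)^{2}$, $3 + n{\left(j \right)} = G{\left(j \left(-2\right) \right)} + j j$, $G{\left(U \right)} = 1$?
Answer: $531441$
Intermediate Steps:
$n{\left(j \right)} = -2 + j^{2}$ ($n{\left(j \right)} = -3 + \left(1 + j j\right) = -3 + \left(1 + j^{2}\right) = -2 + j^{2}$)
$g{\left(w,A \right)} = \left(-2 + w + 2 A\right)^{2}$ ($g{\left(w,A \right)} = \left(\left(\left(w + A\right) + A\right) - \left(2 - 0^{2}\right)\right)^{2} = \left(\left(\left(A + w\right) + A\right) + \left(-2 + 0\right)\right)^{2} = \left(\left(w + 2 A\right) - 2\right)^{2} = \left(-2 + w + 2 A\right)^{2}$)
$g^{2}{\left(1,-13 \right)} = \left(\left(-2 + 1 + 2 \left(-13\right)\right)^{2}\right)^{2} = \left(\left(-2 + 1 - 26\right)^{2}\right)^{2} = \left(\left(-27\right)^{2}\right)^{2} = 729^{2} = 531441$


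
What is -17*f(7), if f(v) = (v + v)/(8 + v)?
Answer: -238/15 ≈ -15.867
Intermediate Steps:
f(v) = 2*v/(8 + v) (f(v) = (2*v)/(8 + v) = 2*v/(8 + v))
-17*f(7) = -34*7/(8 + 7) = -34*7/15 = -17*14/15 = -238/15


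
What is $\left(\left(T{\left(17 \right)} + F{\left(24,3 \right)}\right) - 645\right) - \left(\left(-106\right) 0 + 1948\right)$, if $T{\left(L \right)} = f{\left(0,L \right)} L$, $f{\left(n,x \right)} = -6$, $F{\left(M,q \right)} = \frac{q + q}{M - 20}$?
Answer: $- \frac{5387}{2} \approx -2693.5$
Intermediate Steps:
$F{\left(M,q \right)} = \frac{2 q}{-20 + M}$
$T{\left(L \right)} = - 6 L$
$\left(\left(T{\left(17 \right)} + F{\left(24,3 \right)}\right) - 645\right) - \left(\left(-106\right) 0 + 1948\right) = \left(\left(\left(-6\right) 17 + 2 \cdot 3 \frac{1}{-20 + 24}\right) - 645\right) - \left(\left(-106\right) 0 + 1948\right) = \left(\left(-102 + 2 \cdot 3 \cdot \frac{1}{4}\right) - 645\right) - \left(0 + 1948\right) = \left(\left(-102 + 2 \cdot 3 \cdot \frac{1}{4}\right) - 645\right) - 1948 = \left(\left(-102 + \frac{3}{2}\right) - 645\right) - 1948 = \left(- \frac{201}{2} - 645\right) - 1948 = - \frac{1491}{2} - 1948 = - \frac{5387}{2}$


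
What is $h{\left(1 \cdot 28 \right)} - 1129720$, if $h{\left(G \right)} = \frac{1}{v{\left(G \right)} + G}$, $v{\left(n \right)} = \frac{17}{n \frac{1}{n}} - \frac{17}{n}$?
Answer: $- \frac{1404241932}{1243} \approx -1.1297 \cdot 10^{6}$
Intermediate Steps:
$v{\left(n \right)} = 17 - \frac{17}{n}$ ($v{\left(n \right)} = \frac{17}{1} - \frac{17}{n} = 17 \cdot 1 - \frac{17}{n} = 17 - \frac{17}{n}$)
$h{\left(G \right)} = \frac{1}{17 + G - \frac{17}{G}}$ ($h{\left(G \right)} = \frac{1}{\left(17 - \frac{17}{G}\right) + G} = \frac{1}{17 + G - \frac{17}{G}}$)
$h{\left(1 \cdot 28 \right)} - 1129720 = \frac{1 \cdot 28}{-17 + \left(1 \cdot 28\right)^{2} + 17 \cdot 1 \cdot 28} - 1129720 = \frac{28}{-17 + 28^{2} + 17 \cdot 28} - 1129720 = \frac{28}{-17 + 784 + 476} - 1129720 = \frac{28}{1243} - 1129720 = - \frac{1404241932}{1243}$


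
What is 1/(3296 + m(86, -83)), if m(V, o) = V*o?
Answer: -1/3842 ≈ -0.00026028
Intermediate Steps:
1/(3296 + m(86, -83)) = 1/(3296 + 86*(-83)) = 1/(3296 - 7138) = 1/(-3842) = -1/3842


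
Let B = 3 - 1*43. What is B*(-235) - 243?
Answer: 9157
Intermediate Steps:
B = -40 (B = 3 - 43 = -40)
B*(-235) - 243 = -40*(-235) - 243 = 9400 - 243 = 9157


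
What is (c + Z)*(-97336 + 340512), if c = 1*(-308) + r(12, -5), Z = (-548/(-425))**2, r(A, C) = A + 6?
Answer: -12664836124496/180625 ≈ -7.0117e+7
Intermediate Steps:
r(A, C) = 6 + A
Z = 300304/180625 (Z = (-548*(-1/425))**2 = (548/425)**2 = 300304/180625 ≈ 1.6626)
c = -290 (c = 1*(-308) + (6 + 12) = -308 + 18 = -290)
(c + Z)*(-97336 + 340512) = (-290 + 300304/180625)*(-97336 + 340512) = -52080946/180625*243176 = -12664836124496/180625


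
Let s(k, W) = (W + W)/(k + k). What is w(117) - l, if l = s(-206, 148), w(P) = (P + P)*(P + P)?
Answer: 5639942/103 ≈ 54757.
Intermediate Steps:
s(k, W) = W/k (s(k, W) = (2*W)/((2*k)) = (2*W)*(1/(2*k)) = W/k)
w(P) = 4*P² (w(P) = (2*P)*(2*P) = 4*P²)
l = -74/103 (l = 148/(-206) = 148*(-1/206) = -74/103 ≈ -0.71845)
w(117) - l = 4*117² - 1*(-74/103) = 4*13689 + 74/103 = 54756 + 74/103 = 5639942/103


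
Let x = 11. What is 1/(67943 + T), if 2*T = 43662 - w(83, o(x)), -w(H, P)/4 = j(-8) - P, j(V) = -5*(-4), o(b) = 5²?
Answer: 1/89764 ≈ 1.1140e-5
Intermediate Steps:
o(b) = 25
j(V) = 20
w(H, P) = -80 + 4*P (w(H, P) = -4*(20 - P) = -80 + 4*P)
T = 21821 (T = (43662 - (-80 + 4*25))/2 = (43662 - (-80 + 100))/2 = (43662 - 1*20)/2 = (43662 - 20)/2 = (½)*43642 = 21821)
1/(67943 + T) = 1/(67943 + 21821) = 1/89764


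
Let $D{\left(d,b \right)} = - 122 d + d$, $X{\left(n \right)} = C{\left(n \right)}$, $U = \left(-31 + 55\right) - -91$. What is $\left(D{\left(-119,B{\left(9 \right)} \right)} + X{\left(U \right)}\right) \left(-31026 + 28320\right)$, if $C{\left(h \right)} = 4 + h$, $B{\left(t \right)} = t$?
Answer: $-39285708$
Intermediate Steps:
$U = 115$ ($U = 24 + 91 = 115$)
$X{\left(n \right)} = 4 + n$
$D{\left(d,b \right)} = - 121 d$
$\left(D{\left(-119,B{\left(9 \right)} \right)} + X{\left(U \right)}\right) \left(-31026 + 28320\right) = \left(\left(-121\right) \left(-119\right) + \left(4 + 115\right)\right) \left(-31026 + 28320\right) = \left(14399 + 119\right) \left(-2706\right) = 14518 \left(-2706\right) = -39285708$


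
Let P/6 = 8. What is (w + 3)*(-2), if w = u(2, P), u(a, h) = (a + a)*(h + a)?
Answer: -406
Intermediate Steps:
P = 48 (P = 6*8 = 48)
u(a, h) = 2*a*(a + h) (u(a, h) = (2*a)*(a + h) = 2*a*(a + h))
w = 200 (w = 2*2*(2 + 48) = 2*2*50 = 200)
(w + 3)*(-2) = (200 + 3)*(-2) = 203*(-2) = -406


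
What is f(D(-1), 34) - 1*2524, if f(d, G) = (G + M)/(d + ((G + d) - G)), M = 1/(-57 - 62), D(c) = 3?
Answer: -1798091/714 ≈ -2518.3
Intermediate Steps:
M = -1/119 (M = 1/(-119) = -1/119 ≈ -0.0084034)
f(d, G) = (-1/119 + G)/(2*d) (f(d, G) = (G - 1/119)/(d + ((G + d) - G)) = (-1/119 + G)/(d + d) = (-1/119 + G)/((2*d)) = (-1/119 + G)*(1/(2*d)) = (-1/119 + G)/(2*d))
f(D(-1), 34) - 1*2524 = (1/238)*(-1 + 119*34)/3 - 1*2524 = (1/238)*(1/3)*(-1 + 4046) - 2524 = (1/238)*(1/3)*4045 - 2524 = 4045/714 - 2524 = -1798091/714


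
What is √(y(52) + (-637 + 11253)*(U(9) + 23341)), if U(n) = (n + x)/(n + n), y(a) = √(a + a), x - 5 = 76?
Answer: √(247841136 + 2*√26) ≈ 15743.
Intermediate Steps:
x = 81 (x = 5 + 76 = 81)
y(a) = √2*√a (y(a) = √(2*a) = √2*√a)
U(n) = (81 + n)/(2*n) (U(n) = (n + 81)/(n + n) = (81 + n)/((2*n)) = (81 + n)*(1/(2*n)) = (81 + n)/(2*n))
√(y(52) + (-637 + 11253)*(U(9) + 23341)) = √(√2*√52 + (-637 + 11253)*((½)*(81 + 9)/9 + 23341)) = √(√2*(2*√13) + 10616*((½)*(⅑)*90 + 23341)) = √(2*√26 + 10616*(5 + 23341)) = √(2*√26 + 10616*23346) = √(2*√26 + 247841136) = √(247841136 + 2*√26)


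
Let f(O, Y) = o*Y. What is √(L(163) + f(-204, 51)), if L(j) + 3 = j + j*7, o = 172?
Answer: √10073 ≈ 100.36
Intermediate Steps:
L(j) = -3 + 8*j (L(j) = -3 + (j + j*7) = -3 + (j + 7*j) = -3 + 8*j)
f(O, Y) = 172*Y
√(L(163) + f(-204, 51)) = √((-3 + 8*163) + 172*51) = √((-3 + 1304) + 8772) = √(1301 + 8772) = √10073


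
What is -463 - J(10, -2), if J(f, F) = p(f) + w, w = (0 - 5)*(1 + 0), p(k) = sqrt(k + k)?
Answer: -458 - 2*sqrt(5) ≈ -462.47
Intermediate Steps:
p(k) = sqrt(2)*sqrt(k) (p(k) = sqrt(2*k) = sqrt(2)*sqrt(k))
w = -5 (w = -5*1 = -5)
J(f, F) = -5 + sqrt(2)*sqrt(f) (J(f, F) = sqrt(2)*sqrt(f) - 5 = -5 + sqrt(2)*sqrt(f))
-463 - J(10, -2) = -463 - (-5 + sqrt(2)*sqrt(10)) = -463 - (-5 + 2*sqrt(5)) = -463 + (5 - 2*sqrt(5)) = -458 - 2*sqrt(5)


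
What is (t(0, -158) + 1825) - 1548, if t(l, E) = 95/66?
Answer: 18377/66 ≈ 278.44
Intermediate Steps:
t(l, E) = 95/66 (t(l, E) = 95*(1/66) = 95/66)
(t(0, -158) + 1825) - 1548 = (95/66 + 1825) - 1548 = 120545/66 - 1548 = 18377/66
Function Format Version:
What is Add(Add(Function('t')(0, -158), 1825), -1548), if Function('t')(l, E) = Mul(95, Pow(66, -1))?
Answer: Rational(18377, 66) ≈ 278.44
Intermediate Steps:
Function('t')(l, E) = Rational(95, 66) (Function('t')(l, E) = Mul(95, Rational(1, 66)) = Rational(95, 66))
Add(Add(Function('t')(0, -158), 1825), -1548) = Add(Add(Rational(95, 66), 1825), -1548) = Add(Rational(120545, 66), -1548) = Rational(18377, 66)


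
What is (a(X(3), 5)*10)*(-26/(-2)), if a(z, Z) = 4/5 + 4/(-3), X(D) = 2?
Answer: -208/3 ≈ -69.333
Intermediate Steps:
a(z, Z) = -8/15 (a(z, Z) = 4*(⅕) + 4*(-⅓) = ⅘ - 4/3 = -8/15)
(a(X(3), 5)*10)*(-26/(-2)) = (-8/15*10)*(-26/(-2)) = -(-416)*(-1)/(3*2) = -16/3*13 = -208/3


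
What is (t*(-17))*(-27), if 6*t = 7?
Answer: 1071/2 ≈ 535.50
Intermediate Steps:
t = 7/6 (t = (⅙)*7 = 7/6 ≈ 1.1667)
(t*(-17))*(-27) = ((7/6)*(-17))*(-27) = -119/6*(-27) = 1071/2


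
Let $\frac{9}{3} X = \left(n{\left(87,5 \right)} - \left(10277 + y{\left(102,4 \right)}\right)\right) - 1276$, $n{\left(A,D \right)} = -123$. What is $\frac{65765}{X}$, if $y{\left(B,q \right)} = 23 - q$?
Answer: $- \frac{39459}{2339} \approx -16.87$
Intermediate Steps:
$X = - \frac{11695}{3}$ ($X = \frac{\left(-123 - \left(10300 - 4\right)\right) - 1276}{3} = \frac{\left(-123 - 10296\right) - 1276}{3} = \frac{-10419 - 1276}{3} = \frac{1}{3} \left(-11695\right) = - \frac{11695}{3} \approx -3898.3$)
$\frac{65765}{X} = \frac{65765}{- \frac{11695}{3}} = 65765 \left(- \frac{3}{11695}\right) = - \frac{39459}{2339}$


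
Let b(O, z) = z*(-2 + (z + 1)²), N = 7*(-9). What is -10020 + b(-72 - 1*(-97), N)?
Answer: -252066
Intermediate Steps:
N = -63
b(O, z) = z*(-2 + (1 + z)²)
-10020 + b(-72 - 1*(-97), N) = -10020 - 63*(-2 + (1 - 63)²) = -10020 - 63*(-2 + (-62)²) = -10020 - 63*(-2 + 3844) = -10020 - 63*3842 = -10020 - 242046 = -252066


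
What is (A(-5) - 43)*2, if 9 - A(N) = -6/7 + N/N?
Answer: -478/7 ≈ -68.286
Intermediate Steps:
A(N) = 62/7 (A(N) = 9 - (-6/7 + N/N) = 9 - (-6*⅐ + 1) = 9 - (-6/7 + 1) = 9 - 1*⅐ = 9 - ⅐ = 62/7)
(A(-5) - 43)*2 = (62/7 - 43)*2 = -239/7*2 = -478/7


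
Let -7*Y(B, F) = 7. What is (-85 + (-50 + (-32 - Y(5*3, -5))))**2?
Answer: 27556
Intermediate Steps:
Y(B, F) = -1 (Y(B, F) = -1/7*7 = -1)
(-85 + (-50 + (-32 - Y(5*3, -5))))**2 = (-85 + (-50 + (-32 - 1*(-1))))**2 = (-85 + (-50 + (-32 + 1)))**2 = (-85 + (-50 - 31))**2 = (-85 - 81)**2 = (-166)**2 = 27556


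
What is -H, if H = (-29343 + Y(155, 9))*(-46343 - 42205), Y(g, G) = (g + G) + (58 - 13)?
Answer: -2579757432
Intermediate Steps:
Y(g, G) = 45 + G + g (Y(g, G) = (G + g) + 45 = 45 + G + g)
H = 2579757432 (H = (-29343 + (45 + 9 + 155))*(-46343 - 42205) = (-29343 + 209)*(-88548) = -29134*(-88548) = 2579757432)
-H = -1*2579757432 = -2579757432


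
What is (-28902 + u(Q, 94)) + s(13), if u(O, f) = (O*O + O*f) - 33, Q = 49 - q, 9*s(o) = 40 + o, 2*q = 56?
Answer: -238627/9 ≈ -26514.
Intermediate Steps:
q = 28 (q = (1/2)*56 = 28)
s(o) = 40/9 + o/9 (s(o) = (40 + o)/9 = 40/9 + o/9)
Q = 21 (Q = 49 - 1*28 = 49 - 28 = 21)
u(O, f) = -33 + O**2 + O*f (u(O, f) = (O**2 + O*f) - 33 = -33 + O**2 + O*f)
(-28902 + u(Q, 94)) + s(13) = (-28902 + (-33 + 21**2 + 21*94)) + (40/9 + (1/9)*13) = (-28902 + (-33 + 441 + 1974)) + (40/9 + 13/9) = (-28902 + 2382) + 53/9 = -26520 + 53/9 = -238627/9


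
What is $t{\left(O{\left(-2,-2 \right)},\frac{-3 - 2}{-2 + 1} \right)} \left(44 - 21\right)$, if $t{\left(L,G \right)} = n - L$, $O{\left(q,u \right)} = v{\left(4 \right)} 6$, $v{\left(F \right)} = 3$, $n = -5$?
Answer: $-529$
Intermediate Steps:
$O{\left(q,u \right)} = 18$ ($O{\left(q,u \right)} = 3 \cdot 6 = 18$)
$t{\left(L,G \right)} = -5 - L$
$t{\left(O{\left(-2,-2 \right)},\frac{-3 - 2}{-2 + 1} \right)} \left(44 - 21\right) = \left(-5 - 18\right) \left(44 - 21\right) = \left(-5 - 18\right) 23 = \left(-23\right) 23 = -529$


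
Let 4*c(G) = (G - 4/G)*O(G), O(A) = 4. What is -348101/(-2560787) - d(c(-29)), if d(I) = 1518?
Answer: -3886926565/2560787 ≈ -1517.9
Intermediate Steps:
c(G) = G - 4/G (c(G) = ((G - 4/G)*4)/4 = (-16/G + 4*G)/4 = G - 4/G)
-348101/(-2560787) - d(c(-29)) = -348101/(-2560787) - 1*1518 = -348101*(-1/2560787) - 1518 = 348101/2560787 - 1518 = -3886926565/2560787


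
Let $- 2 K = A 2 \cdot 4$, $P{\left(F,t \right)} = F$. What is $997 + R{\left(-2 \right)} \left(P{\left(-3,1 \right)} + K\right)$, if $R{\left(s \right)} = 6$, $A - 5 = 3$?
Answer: $787$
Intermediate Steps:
$A = 8$ ($A = 5 + 3 = 8$)
$K = -32$ ($K = - \frac{8 \cdot 2 \cdot 4}{2} = - \frac{16 \cdot 4}{2} = \left(- \frac{1}{2}\right) 64 = -32$)
$997 + R{\left(-2 \right)} \left(P{\left(-3,1 \right)} + K\right) = 997 + 6 \left(-3 - 32\right) = 997 + 6 \left(-35\right) = 997 - 210 = 787$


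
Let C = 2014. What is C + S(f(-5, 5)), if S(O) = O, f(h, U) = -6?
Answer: 2008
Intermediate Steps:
C + S(f(-5, 5)) = 2014 - 6 = 2008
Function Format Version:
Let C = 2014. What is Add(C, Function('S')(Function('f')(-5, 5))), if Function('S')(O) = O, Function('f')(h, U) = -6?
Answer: 2008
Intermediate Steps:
Add(C, Function('S')(Function('f')(-5, 5))) = Add(2014, -6) = 2008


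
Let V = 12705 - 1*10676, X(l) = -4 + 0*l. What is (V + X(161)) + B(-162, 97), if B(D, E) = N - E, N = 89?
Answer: 2017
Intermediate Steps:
B(D, E) = 89 - E
X(l) = -4 (X(l) = -4 + 0 = -4)
V = 2029 (V = 12705 - 10676 = 2029)
(V + X(161)) + B(-162, 97) = (2029 - 4) + (89 - 1*97) = 2025 + (89 - 97) = 2025 - 8 = 2017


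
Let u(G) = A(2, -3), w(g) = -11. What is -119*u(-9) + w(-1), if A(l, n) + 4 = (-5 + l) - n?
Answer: 465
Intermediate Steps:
A(l, n) = -9 + l - n (A(l, n) = -4 + ((-5 + l) - n) = -4 + (-5 + l - n) = -9 + l - n)
u(G) = -4 (u(G) = -9 + 2 - 1*(-3) = -9 + 2 + 3 = -4)
-119*u(-9) + w(-1) = -119*(-4) - 11 = 476 - 11 = 465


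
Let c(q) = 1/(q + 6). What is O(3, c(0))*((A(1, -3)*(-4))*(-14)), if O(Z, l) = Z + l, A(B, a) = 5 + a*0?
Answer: 2660/3 ≈ 886.67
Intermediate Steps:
A(B, a) = 5 (A(B, a) = 5 + 0 = 5)
c(q) = 1/(6 + q)
O(3, c(0))*((A(1, -3)*(-4))*(-14)) = (3 + 1/(6 + 0))*((5*(-4))*(-14)) = (3 + 1/6)*(-20*(-14)) = (3 + ⅙)*280 = (19/6)*280 = 2660/3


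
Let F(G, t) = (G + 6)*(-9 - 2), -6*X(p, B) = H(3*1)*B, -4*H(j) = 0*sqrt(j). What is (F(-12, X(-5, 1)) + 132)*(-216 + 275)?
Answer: 11682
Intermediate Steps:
H(j) = 0 (H(j) = -0*sqrt(j) = -1/4*0 = 0)
X(p, B) = 0 (X(p, B) = -0*B = -1/6*0 = 0)
F(G, t) = -66 - 11*G (F(G, t) = (6 + G)*(-11) = -66 - 11*G)
(F(-12, X(-5, 1)) + 132)*(-216 + 275) = ((-66 - 11*(-12)) + 132)*(-216 + 275) = ((-66 + 132) + 132)*59 = (66 + 132)*59 = 198*59 = 11682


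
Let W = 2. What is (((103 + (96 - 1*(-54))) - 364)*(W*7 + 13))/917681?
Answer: -2997/917681 ≈ -0.0032658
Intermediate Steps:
(((103 + (96 - 1*(-54))) - 364)*(W*7 + 13))/917681 = (((103 + (96 - 1*(-54))) - 364)*(2*7 + 13))/917681 = (((103 + (96 + 54)) - 364)*(14 + 13))*(1/917681) = (((103 + 150) - 364)*27)*(1/917681) = ((253 - 364)*27)*(1/917681) = -111*27*(1/917681) = -2997*1/917681 = -2997/917681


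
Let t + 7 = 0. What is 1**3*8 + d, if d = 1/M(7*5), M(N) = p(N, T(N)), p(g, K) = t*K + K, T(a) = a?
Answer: 1679/210 ≈ 7.9952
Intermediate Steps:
t = -7 (t = -7 + 0 = -7)
p(g, K) = -6*K (p(g, K) = -7*K + K = -6*K)
M(N) = -6*N
d = -1/210 (d = 1/(-42*5) = 1/(-6*35) = 1/(-210) = -1/210 ≈ -0.0047619)
1**3*8 + d = 1**3*8 - 1/210 = 1*8 - 1/210 = 8 - 1/210 = 1679/210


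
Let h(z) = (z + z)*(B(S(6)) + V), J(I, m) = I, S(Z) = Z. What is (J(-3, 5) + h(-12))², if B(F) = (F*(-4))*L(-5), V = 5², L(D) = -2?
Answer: 3080025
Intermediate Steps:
V = 25
B(F) = 8*F (B(F) = (F*(-4))*(-2) = -4*F*(-2) = 8*F)
h(z) = 146*z (h(z) = (z + z)*(8*6 + 25) = (2*z)*(48 + 25) = (2*z)*73 = 146*z)
(J(-3, 5) + h(-12))² = (-3 + 146*(-12))² = (-3 - 1752)² = (-1755)² = 3080025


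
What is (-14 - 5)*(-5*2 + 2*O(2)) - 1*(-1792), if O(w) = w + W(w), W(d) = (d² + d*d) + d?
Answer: 1526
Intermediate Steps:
W(d) = d + 2*d² (W(d) = (d² + d²) + d = 2*d² + d = d + 2*d²)
O(w) = w + w*(1 + 2*w)
(-14 - 5)*(-5*2 + 2*O(2)) - 1*(-1792) = (-14 - 5)*(-5*2 + 2*(2*2*(1 + 2))) - 1*(-1792) = -19*(-10 + 2*(2*2*3)) + 1792 = -19*(-10 + 2*12) + 1792 = -19*(-10 + 24) + 1792 = -19*14 + 1792 = -266 + 1792 = 1526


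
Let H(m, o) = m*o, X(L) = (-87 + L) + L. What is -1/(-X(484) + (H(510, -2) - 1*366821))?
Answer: 1/368722 ≈ 2.7121e-6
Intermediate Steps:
X(L) = -87 + 2*L
-1/(-X(484) + (H(510, -2) - 1*366821)) = -1/(-(-87 + 2*484) + (510*(-2) - 1*366821)) = -1/(-(-87 + 968) + (-1020 - 366821)) = -1/(-1*881 - 367841) = -1/(-881 - 367841) = -1/(-368722) = -1*(-1/368722) = 1/368722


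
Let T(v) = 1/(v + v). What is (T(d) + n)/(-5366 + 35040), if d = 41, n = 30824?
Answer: 2527569/2433268 ≈ 1.0388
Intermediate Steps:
T(v) = 1/(2*v)
(T(d) + n)/(-5366 + 35040) = ((½)/41 + 30824)/(-5366 + 35040) = ((½)*(1/41) + 30824)/29674 = (1/82 + 30824)*(1/29674) = (2527569/82)*(1/29674) = 2527569/2433268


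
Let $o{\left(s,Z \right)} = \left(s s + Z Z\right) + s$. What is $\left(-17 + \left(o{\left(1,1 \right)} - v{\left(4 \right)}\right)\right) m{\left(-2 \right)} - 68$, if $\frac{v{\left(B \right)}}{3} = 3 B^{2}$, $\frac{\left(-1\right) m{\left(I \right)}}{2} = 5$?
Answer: $1512$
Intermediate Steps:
$m{\left(I \right)} = -10$ ($m{\left(I \right)} = \left(-2\right) 5 = -10$)
$v{\left(B \right)} = 9 B^{2}$ ($v{\left(B \right)} = 3 \cdot 3 B^{2} = 9 B^{2}$)
$o{\left(s,Z \right)} = s + Z^{2} + s^{2}$ ($o{\left(s,Z \right)} = \left(s^{2} + Z^{2}\right) + s = \left(Z^{2} + s^{2}\right) + s = s + Z^{2} + s^{2}$)
$\left(-17 + \left(o{\left(1,1 \right)} - v{\left(4 \right)}\right)\right) m{\left(-2 \right)} - 68 = \left(-17 + \left(\left(1 + 1^{2} + 1^{2}\right) - 9 \cdot 4^{2}\right)\right) \left(-10\right) - 68 = \left(-17 + \left(\left(1 + 1 + 1\right) - 9 \cdot 16\right)\right) \left(-10\right) - 68 = \left(-17 + \left(3 - 144\right)\right) \left(-10\right) - 68 = \left(-17 - 141\right) \left(-10\right) - 68 = \left(-158\right) \left(-10\right) - 68 = 1580 - 68 = 1512$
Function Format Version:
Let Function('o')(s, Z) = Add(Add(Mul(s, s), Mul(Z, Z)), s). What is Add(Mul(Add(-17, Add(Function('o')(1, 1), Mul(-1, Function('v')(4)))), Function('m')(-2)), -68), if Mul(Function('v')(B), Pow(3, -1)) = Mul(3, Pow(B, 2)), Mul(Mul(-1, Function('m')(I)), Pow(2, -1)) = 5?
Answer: 1512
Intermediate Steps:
Function('m')(I) = -10 (Function('m')(I) = Mul(-2, 5) = -10)
Function('v')(B) = Mul(9, Pow(B, 2)) (Function('v')(B) = Mul(3, Mul(3, Pow(B, 2))) = Mul(9, Pow(B, 2)))
Function('o')(s, Z) = Add(s, Pow(Z, 2), Pow(s, 2)) (Function('o')(s, Z) = Add(Add(Pow(s, 2), Pow(Z, 2)), s) = Add(Add(Pow(Z, 2), Pow(s, 2)), s) = Add(s, Pow(Z, 2), Pow(s, 2)))
Add(Mul(Add(-17, Add(Function('o')(1, 1), Mul(-1, Function('v')(4)))), Function('m')(-2)), -68) = Add(Mul(Add(-17, Add(Add(1, Pow(1, 2), Pow(1, 2)), Mul(-1, Mul(9, Pow(4, 2))))), -10), -68) = Add(Mul(Add(-17, Add(Add(1, 1, 1), Mul(-1, Mul(9, 16)))), -10), -68) = Add(Mul(Add(-17, Add(3, Mul(-1, 144))), -10), -68) = Add(Mul(Add(-17, Add(3, -144)), -10), -68) = Add(Mul(Add(-17, -141), -10), -68) = Add(Mul(-158, -10), -68) = Add(1580, -68) = 1512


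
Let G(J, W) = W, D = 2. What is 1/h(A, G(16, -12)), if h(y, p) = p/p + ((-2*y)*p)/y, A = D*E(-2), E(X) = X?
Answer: 1/25 ≈ 0.040000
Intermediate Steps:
A = -4 (A = 2*(-2) = -4)
h(y, p) = 1 - 2*p (h(y, p) = 1 + (-2*p*y)/y = 1 - 2*p)
1/h(A, G(16, -12)) = 1/(1 - 2*(-12)) = 1/(1 + 24) = 1/25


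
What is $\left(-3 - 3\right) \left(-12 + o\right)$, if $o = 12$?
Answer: $0$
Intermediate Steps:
$\left(-3 - 3\right) \left(-12 + o\right) = \left(-3 - 3\right) \left(-12 + 12\right) = \left(-3 - 3\right) 0 = \left(-6\right) 0 = 0$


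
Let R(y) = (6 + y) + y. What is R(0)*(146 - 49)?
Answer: 582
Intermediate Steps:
R(y) = 6 + 2*y
R(0)*(146 - 49) = (6 + 2*0)*(146 - 49) = (6 + 0)*97 = 6*97 = 582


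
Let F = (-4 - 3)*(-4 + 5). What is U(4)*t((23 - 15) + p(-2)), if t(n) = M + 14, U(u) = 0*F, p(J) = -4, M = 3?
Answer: 0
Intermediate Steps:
F = -7 (F = -7*1 = -7)
U(u) = 0 (U(u) = 0*(-7) = 0)
t(n) = 17 (t(n) = 3 + 14 = 17)
U(4)*t((23 - 15) + p(-2)) = 0*17 = 0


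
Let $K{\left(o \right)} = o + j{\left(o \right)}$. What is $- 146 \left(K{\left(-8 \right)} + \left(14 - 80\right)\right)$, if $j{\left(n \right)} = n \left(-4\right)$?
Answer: $6132$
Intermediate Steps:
$j{\left(n \right)} = - 4 n$
$K{\left(o \right)} = - 3 o$ ($K{\left(o \right)} = o - 4 o = - 3 o$)
$- 146 \left(K{\left(-8 \right)} + \left(14 - 80\right)\right) = - 146 \left(\left(-3\right) \left(-8\right) + \left(14 - 80\right)\right) = - 146 \left(24 + \left(14 - 80\right)\right) = - 146 \left(24 - 66\right) = \left(-146\right) \left(-42\right) = 6132$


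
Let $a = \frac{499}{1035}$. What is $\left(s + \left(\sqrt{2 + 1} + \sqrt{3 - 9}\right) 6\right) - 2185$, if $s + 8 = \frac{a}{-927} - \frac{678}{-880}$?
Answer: $- \frac{185092527421}{84431160} + 6 \sqrt{3} + 6 i \sqrt{6} \approx -2181.8 + 14.697 i$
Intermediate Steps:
$a = \frac{499}{1035}$ ($a = 499 \cdot \frac{1}{1035} = \frac{499}{1035} \approx 0.48213$)
$s = - \frac{610442821}{84431160}$ ($s = -8 + \left(\frac{499}{1035 \left(-927\right)} - \frac{678}{-880}\right) = -8 + \left(\frac{499}{1035} \left(- \frac{1}{927}\right) - - \frac{339}{440}\right) = -8 + \left(- \frac{499}{959445} + \frac{339}{440}\right) = -8 + \frac{65006459}{84431160} = - \frac{610442821}{84431160} \approx -7.2301$)
$\left(s + \left(\sqrt{2 + 1} + \sqrt{3 - 9}\right) 6\right) - 2185 = \left(- \frac{610442821}{84431160} + \left(\sqrt{2 + 1} + \sqrt{3 - 9}\right) 6\right) - 2185 = \left(- \frac{610442821}{84431160} + \left(\sqrt{3} + \sqrt{-6}\right) 6\right) - 2185 = \left(- \frac{610442821}{84431160} + \left(\sqrt{3} + i \sqrt{6}\right) 6\right) - 2185 = \left(- \frac{610442821}{84431160} + \left(6 \sqrt{3} + 6 i \sqrt{6}\right)\right) - 2185 = \left(- \frac{610442821}{84431160} + 6 \sqrt{3} + 6 i \sqrt{6}\right) - 2185 = - \frac{185092527421}{84431160} + 6 \sqrt{3} + 6 i \sqrt{6}$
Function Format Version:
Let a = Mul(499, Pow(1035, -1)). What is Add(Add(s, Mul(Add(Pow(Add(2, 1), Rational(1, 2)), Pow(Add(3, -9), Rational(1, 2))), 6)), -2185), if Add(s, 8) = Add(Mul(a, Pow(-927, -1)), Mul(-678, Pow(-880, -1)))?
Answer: Add(Rational(-185092527421, 84431160), Mul(6, Pow(3, Rational(1, 2))), Mul(6, I, Pow(6, Rational(1, 2)))) ≈ Add(-2181.8, Mul(14.697, I))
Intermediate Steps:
a = Rational(499, 1035) (a = Mul(499, Rational(1, 1035)) = Rational(499, 1035) ≈ 0.48213)
s = Rational(-610442821, 84431160) (s = Add(-8, Add(Mul(Rational(499, 1035), Pow(-927, -1)), Mul(-678, Pow(-880, -1)))) = Add(-8, Add(Mul(Rational(499, 1035), Rational(-1, 927)), Mul(-678, Rational(-1, 880)))) = Add(-8, Add(Rational(-499, 959445), Rational(339, 440))) = Add(-8, Rational(65006459, 84431160)) = Rational(-610442821, 84431160) ≈ -7.2301)
Add(Add(s, Mul(Add(Pow(Add(2, 1), Rational(1, 2)), Pow(Add(3, -9), Rational(1, 2))), 6)), -2185) = Add(Add(Rational(-610442821, 84431160), Mul(Add(Pow(Add(2, 1), Rational(1, 2)), Pow(Add(3, -9), Rational(1, 2))), 6)), -2185) = Add(Add(Rational(-610442821, 84431160), Mul(Add(Pow(3, Rational(1, 2)), Pow(-6, Rational(1, 2))), 6)), -2185) = Add(Add(Rational(-610442821, 84431160), Mul(Add(Pow(3, Rational(1, 2)), Mul(I, Pow(6, Rational(1, 2)))), 6)), -2185) = Add(Add(Rational(-610442821, 84431160), Add(Mul(6, Pow(3, Rational(1, 2))), Mul(6, I, Pow(6, Rational(1, 2))))), -2185) = Add(Add(Rational(-610442821, 84431160), Mul(6, Pow(3, Rational(1, 2))), Mul(6, I, Pow(6, Rational(1, 2)))), -2185) = Add(Rational(-185092527421, 84431160), Mul(6, Pow(3, Rational(1, 2))), Mul(6, I, Pow(6, Rational(1, 2))))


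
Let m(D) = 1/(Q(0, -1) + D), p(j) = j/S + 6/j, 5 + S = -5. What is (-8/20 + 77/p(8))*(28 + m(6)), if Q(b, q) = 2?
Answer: -173295/4 ≈ -43324.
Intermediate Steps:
S = -10 (S = -5 - 5 = -10)
p(j) = 6/j - j/10 (p(j) = j/(-10) + 6/j = j*(-⅒) + 6/j = -j/10 + 6/j = 6/j - j/10)
m(D) = 1/(2 + D)
(-8/20 + 77/p(8))*(28 + m(6)) = (-8/20 + 77/(6/8 - ⅒*8))*(28 + 1/(2 + 6)) = (-8*1/20 + 77/(6*(⅛) - ⅘))*(28 + 1/8) = (-⅖ + 77/(¾ - ⅘))*(28 + ⅛) = (-⅖ + 77/(-1/20))*(225/8) = (-⅖ + 77*(-20))*(225/8) = (-⅖ - 1540)*(225/8) = -7702/5*225/8 = -173295/4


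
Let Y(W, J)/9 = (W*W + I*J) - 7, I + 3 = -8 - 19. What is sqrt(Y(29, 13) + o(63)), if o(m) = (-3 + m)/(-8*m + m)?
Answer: 8*sqrt(27534)/21 ≈ 63.213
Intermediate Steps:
o(m) = -(-3 + m)/(7*m) (o(m) = (-3 + m)/((-7*m)) = (-3 + m)*(-1/(7*m)) = -(-3 + m)/(7*m))
I = -30 (I = -3 + (-8 - 19) = -3 - 27 = -30)
Y(W, J) = -63 - 270*J + 9*W**2 (Y(W, J) = 9*((W*W - 30*J) - 7) = 9*((W**2 - 30*J) - 7) = 9*(-7 + W**2 - 30*J) = -63 - 270*J + 9*W**2)
sqrt(Y(29, 13) + o(63)) = sqrt((-63 - 270*13 + 9*29**2) + (1/7)*(3 - 1*63)/63) = sqrt((-63 - 3510 + 9*841) + (1/7)*(1/63)*(3 - 63)) = sqrt((-63 - 3510 + 7569) + (1/7)*(1/63)*(-60)) = sqrt(3996 - 20/147) = sqrt(587392/147) = 8*sqrt(27534)/21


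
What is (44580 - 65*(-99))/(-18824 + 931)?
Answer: -51015/17893 ≈ -2.8511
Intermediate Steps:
(44580 - 65*(-99))/(-18824 + 931) = (44580 + 6435)/(-17893) = 51015*(-1/17893) = -51015/17893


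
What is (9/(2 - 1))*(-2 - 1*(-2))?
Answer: 0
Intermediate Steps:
(9/(2 - 1))*(-2 - 1*(-2)) = (9/1)*(-2 + 2) = (9*1)*0 = 9*0 = 0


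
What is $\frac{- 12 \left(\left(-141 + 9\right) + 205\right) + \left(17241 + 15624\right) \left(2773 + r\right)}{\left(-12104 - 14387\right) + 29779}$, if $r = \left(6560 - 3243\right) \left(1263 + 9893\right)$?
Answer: $\frac{405414149583}{1096} \approx 3.699 \cdot 10^{8}$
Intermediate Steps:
$r = 37004452$ ($r = 3317 \cdot 11156 = 37004452$)
$\frac{- 12 \left(\left(-141 + 9\right) + 205\right) + \left(17241 + 15624\right) \left(2773 + r\right)}{\left(-12104 - 14387\right) + 29779} = \frac{- 12 \left(\left(-141 + 9\right) + 205\right) + \left(17241 + 15624\right) \left(2773 + 37004452\right)}{\left(-12104 - 14387\right) + 29779} = \frac{- 12 \left(-132 + 205\right) + 32865 \cdot 37007225}{-26491 + 29779} = \frac{\left(-12\right) 73 + 1216242449625}{3288} = \left(-876 + 1216242449625\right) \frac{1}{3288} = 1216242448749 \cdot \frac{1}{3288} = \frac{405414149583}{1096}$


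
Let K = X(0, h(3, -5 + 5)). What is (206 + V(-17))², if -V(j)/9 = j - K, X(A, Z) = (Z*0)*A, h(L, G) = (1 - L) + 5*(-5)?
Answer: 128881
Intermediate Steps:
h(L, G) = -24 - L (h(L, G) = (1 - L) - 25 = -24 - L)
X(A, Z) = 0 (X(A, Z) = 0*A = 0)
K = 0
V(j) = -9*j (V(j) = -9*(j - 1*0) = -9*(j + 0) = -9*j)
(206 + V(-17))² = (206 - 9*(-17))² = (206 + 153)² = 359² = 128881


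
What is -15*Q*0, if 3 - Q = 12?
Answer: 0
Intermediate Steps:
Q = -9 (Q = 3 - 1*12 = 3 - 12 = -9)
-15*Q*0 = -15*(-9)*0 = 135*0 = 0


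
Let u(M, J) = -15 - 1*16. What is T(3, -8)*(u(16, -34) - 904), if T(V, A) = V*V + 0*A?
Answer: -8415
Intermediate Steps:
u(M, J) = -31 (u(M, J) = -15 - 16 = -31)
T(V, A) = V² (T(V, A) = V² + 0 = V²)
T(3, -8)*(u(16, -34) - 904) = 3²*(-31 - 904) = 9*(-935) = -8415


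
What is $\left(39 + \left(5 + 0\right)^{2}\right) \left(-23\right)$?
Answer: $-1472$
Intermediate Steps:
$\left(39 + \left(5 + 0\right)^{2}\right) \left(-23\right) = \left(39 + 5^{2}\right) \left(-23\right) = \left(39 + 25\right) \left(-23\right) = 64 \left(-23\right) = -1472$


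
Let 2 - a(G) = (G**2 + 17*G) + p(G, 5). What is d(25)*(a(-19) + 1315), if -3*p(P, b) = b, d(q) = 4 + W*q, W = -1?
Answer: -26894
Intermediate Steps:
d(q) = 4 - q
p(P, b) = -b/3
a(G) = 11/3 - G**2 - 17*G (a(G) = 2 - ((G**2 + 17*G) - 1/3*5) = 2 - ((G**2 + 17*G) - 5/3) = 2 - (-5/3 + G**2 + 17*G) = 2 + (5/3 - G**2 - 17*G) = 11/3 - G**2 - 17*G)
d(25)*(a(-19) + 1315) = (4 - 1*25)*((11/3 - 1*(-19)**2 - 17*(-19)) + 1315) = (4 - 25)*((11/3 - 1*361 + 323) + 1315) = -21*((11/3 - 361 + 323) + 1315) = -21*(-103/3 + 1315) = -21*3842/3 = -26894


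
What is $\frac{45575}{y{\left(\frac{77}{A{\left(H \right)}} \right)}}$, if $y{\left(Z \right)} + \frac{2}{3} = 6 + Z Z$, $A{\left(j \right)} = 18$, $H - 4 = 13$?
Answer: $\frac{14766300}{7657} \approx 1928.5$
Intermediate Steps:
$H = 17$ ($H = 4 + 13 = 17$)
$y{\left(Z \right)} = \frac{16}{3} + Z^{2}$ ($y{\left(Z \right)} = - \frac{2}{3} + \left(6 + Z Z\right) = - \frac{2}{3} + \left(6 + Z^{2}\right) = \frac{16}{3} + Z^{2}$)
$\frac{45575}{y{\left(\frac{77}{A{\left(H \right)}} \right)}} = \frac{45575}{\frac{16}{3} + \left(\frac{77}{18}\right)^{2}} = \frac{45575}{\frac{16}{3} + \frac{5929}{324}} = \frac{45575}{\frac{7657}{324}} = 45575 \cdot \frac{324}{7657} = \frac{14766300}{7657}$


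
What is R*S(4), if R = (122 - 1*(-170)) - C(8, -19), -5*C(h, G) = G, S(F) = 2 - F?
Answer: -2882/5 ≈ -576.40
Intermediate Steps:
C(h, G) = -G/5
R = 1441/5 (R = (122 - 1*(-170)) - (-1)*(-19)/5 = (122 + 170) - 1*19/5 = 292 - 19/5 = 1441/5 ≈ 288.20)
R*S(4) = 1441*(2 - 1*4)/5 = 1441*(2 - 4)/5 = (1441/5)*(-2) = -2882/5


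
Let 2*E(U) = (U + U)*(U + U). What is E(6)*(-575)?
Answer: -41400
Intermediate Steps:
E(U) = 2*U² (E(U) = ((U + U)*(U + U))/2 = ((2*U)*(2*U))/2 = (4*U²)/2 = 2*U²)
E(6)*(-575) = (2*6²)*(-575) = (2*36)*(-575) = 72*(-575) = -41400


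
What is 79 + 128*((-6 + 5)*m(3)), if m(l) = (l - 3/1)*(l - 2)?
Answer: 79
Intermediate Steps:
m(l) = (-3 + l)*(-2 + l) (m(l) = (l - 3*1)*(-2 + l) = (l - 3)*(-2 + l) = (-3 + l)*(-2 + l))
79 + 128*((-6 + 5)*m(3)) = 79 + 128*((-6 + 5)*(6 + 3**2 - 5*3)) = 79 + 128*(-(6 + 9 - 15)) = 79 + 128*(-1*0) = 79 + 128*0 = 79 + 0 = 79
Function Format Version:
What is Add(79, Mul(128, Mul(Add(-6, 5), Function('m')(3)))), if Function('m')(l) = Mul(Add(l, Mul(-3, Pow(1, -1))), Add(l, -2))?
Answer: 79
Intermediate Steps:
Function('m')(l) = Mul(Add(-3, l), Add(-2, l)) (Function('m')(l) = Mul(Add(l, Mul(-3, 1)), Add(-2, l)) = Mul(Add(l, -3), Add(-2, l)) = Mul(Add(-3, l), Add(-2, l)))
Add(79, Mul(128, Mul(Add(-6, 5), Function('m')(3)))) = Add(79, Mul(128, Mul(Add(-6, 5), Add(6, Pow(3, 2), Mul(-5, 3))))) = Add(79, Mul(128, Mul(-1, Add(6, 9, -15)))) = Add(79, Mul(128, Mul(-1, 0))) = Add(79, Mul(128, 0)) = Add(79, 0) = 79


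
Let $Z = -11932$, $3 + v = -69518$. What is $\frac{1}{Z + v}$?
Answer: $- \frac{1}{81453} \approx -1.2277 \cdot 10^{-5}$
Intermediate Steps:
$v = -69521$ ($v = -3 - 69518 = -69521$)
$\frac{1}{Z + v} = \frac{1}{-11932 - 69521} = \frac{1}{-81453} = - \frac{1}{81453}$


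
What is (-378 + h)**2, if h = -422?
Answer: 640000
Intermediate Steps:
(-378 + h)**2 = (-378 - 422)**2 = (-800)**2 = 640000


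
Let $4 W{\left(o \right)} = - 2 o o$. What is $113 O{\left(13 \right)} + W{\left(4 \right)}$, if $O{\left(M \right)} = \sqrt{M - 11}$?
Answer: $-8 + 113 \sqrt{2} \approx 151.81$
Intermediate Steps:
$W{\left(o \right)} = - \frac{o^{2}}{2}$ ($W{\left(o \right)} = \frac{- 2 o o}{4} = \frac{\left(-2\right) o^{2}}{4} = - \frac{o^{2}}{2}$)
$O{\left(M \right)} = \sqrt{-11 + M}$
$113 O{\left(13 \right)} + W{\left(4 \right)} = 113 \sqrt{-11 + 13} - \frac{4^{2}}{2} = 113 \sqrt{2} - 8 = -8 + 113 \sqrt{2}$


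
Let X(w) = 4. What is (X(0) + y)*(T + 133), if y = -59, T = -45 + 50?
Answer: -7590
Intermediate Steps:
T = 5
(X(0) + y)*(T + 133) = (4 - 59)*(5 + 133) = -55*138 = -7590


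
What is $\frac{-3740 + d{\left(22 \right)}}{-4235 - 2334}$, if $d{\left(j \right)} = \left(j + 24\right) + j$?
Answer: $\frac{3672}{6569} \approx 0.55899$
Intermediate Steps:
$d{\left(j \right)} = 24 + 2 j$ ($d{\left(j \right)} = \left(24 + j\right) + j = 24 + 2 j$)
$\frac{-3740 + d{\left(22 \right)}}{-4235 - 2334} = \frac{-3740 + \left(24 + 2 \cdot 22\right)}{-4235 - 2334} = \frac{-3740 + \left(24 + 44\right)}{-6569} = \left(-3740 + 68\right) \left(- \frac{1}{6569}\right) = \left(-3672\right) \left(- \frac{1}{6569}\right) = \frac{3672}{6569}$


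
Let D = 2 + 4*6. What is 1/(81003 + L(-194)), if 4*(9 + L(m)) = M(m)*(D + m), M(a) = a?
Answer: 1/89142 ≈ 1.1218e-5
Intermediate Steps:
D = 26 (D = 2 + 24 = 26)
L(m) = -9 + m*(26 + m)/4 (L(m) = -9 + (m*(26 + m))/4 = -9 + m*(26 + m)/4)
1/(81003 + L(-194)) = 1/(81003 + (-9 + (¼)*(-194)² + (13/2)*(-194))) = 1/(81003 + (-9 + (¼)*37636 - 1261)) = 1/(81003 + (-9 + 9409 - 1261)) = 1/(81003 + 8139) = 1/89142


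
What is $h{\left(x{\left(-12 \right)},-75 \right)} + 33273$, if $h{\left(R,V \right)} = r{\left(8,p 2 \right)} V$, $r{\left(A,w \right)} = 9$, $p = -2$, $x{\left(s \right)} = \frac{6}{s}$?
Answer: $32598$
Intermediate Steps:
$h{\left(R,V \right)} = 9 V$
$h{\left(x{\left(-12 \right)},-75 \right)} + 33273 = 9 \left(-75\right) + 33273 = -675 + 33273 = 32598$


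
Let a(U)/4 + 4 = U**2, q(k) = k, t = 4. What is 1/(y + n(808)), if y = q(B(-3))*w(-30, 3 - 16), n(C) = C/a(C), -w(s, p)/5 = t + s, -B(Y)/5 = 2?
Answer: -326430/424358899 ≈ -0.00076923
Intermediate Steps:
B(Y) = -10 (B(Y) = -5*2 = -10)
w(s, p) = -20 - 5*s (w(s, p) = -5*(4 + s) = -20 - 5*s)
a(U) = -16 + 4*U**2
n(C) = C/(-16 + 4*C**2)
y = -1300 (y = -10*(-20 - 5*(-30)) = -10*(-20 + 150) = -10*130 = -1300)
1/(y + n(808)) = 1/(-1300 + (1/4)*808/(-4 + 808**2)) = 1/(-1300 + (1/4)*808/(-4 + 652864)) = 1/(-1300 + (1/4)*808/652860) = 1/(-1300 + (1/4)*808*(1/652860)) = 1/(-1300 + 101/326430) = 1/(-424358899/326430) = -326430/424358899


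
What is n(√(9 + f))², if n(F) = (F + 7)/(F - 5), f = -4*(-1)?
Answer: (7 + √13)²/(5 - √13)² ≈ 57.844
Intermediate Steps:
f = 4
n(F) = (7 + F)/(-5 + F)
n(√(9 + f))² = ((7 + √(9 + 4))/(-5 + √(9 + 4)))² = ((7 + √13)/(-5 + √13))² = (7 + √13)²/(-5 + √13)²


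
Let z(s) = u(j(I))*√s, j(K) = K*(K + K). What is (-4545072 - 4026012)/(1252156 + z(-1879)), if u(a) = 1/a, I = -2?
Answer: -686869392454656/100345257495383 + 68568672*I*√1879/100345257495383 ≈ -6.8451 + 2.962e-5*I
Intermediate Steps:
j(K) = 2*K² (j(K) = K*(2*K) = 2*K²)
z(s) = √s/8 (z(s) = √s/((2*(-2)²)) = √s/((2*4)) = √s/8)
(-4545072 - 4026012)/(1252156 + z(-1879)) = (-4545072 - 4026012)/(1252156 + √(-1879)/8) = -8571084/(1252156 + (I*√1879)/8) = -8571084/(1252156 + I*√1879/8)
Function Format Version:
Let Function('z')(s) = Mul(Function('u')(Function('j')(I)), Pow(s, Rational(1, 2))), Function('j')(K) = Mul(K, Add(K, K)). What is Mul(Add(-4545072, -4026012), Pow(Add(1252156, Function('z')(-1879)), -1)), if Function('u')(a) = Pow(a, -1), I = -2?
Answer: Add(Rational(-686869392454656, 100345257495383), Mul(Rational(68568672, 100345257495383), I, Pow(1879, Rational(1, 2)))) ≈ Add(-6.8451, Mul(2.9620e-5, I))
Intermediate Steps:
Function('j')(K) = Mul(2, Pow(K, 2)) (Function('j')(K) = Mul(K, Mul(2, K)) = Mul(2, Pow(K, 2)))
Function('z')(s) = Mul(Rational(1, 8), Pow(s, Rational(1, 2))) (Function('z')(s) = Mul(Pow(Mul(2, Pow(-2, 2)), -1), Pow(s, Rational(1, 2))) = Mul(Pow(Mul(2, 4), -1), Pow(s, Rational(1, 2))) = Mul(Pow(8, -1), Pow(s, Rational(1, 2))) = Mul(Rational(1, 8), Pow(s, Rational(1, 2))))
Mul(Add(-4545072, -4026012), Pow(Add(1252156, Function('z')(-1879)), -1)) = Mul(Add(-4545072, -4026012), Pow(Add(1252156, Mul(Rational(1, 8), Pow(-1879, Rational(1, 2)))), -1)) = Mul(-8571084, Pow(Add(1252156, Mul(Rational(1, 8), Mul(I, Pow(1879, Rational(1, 2))))), -1)) = Mul(-8571084, Pow(Add(1252156, Mul(Rational(1, 8), I, Pow(1879, Rational(1, 2)))), -1))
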